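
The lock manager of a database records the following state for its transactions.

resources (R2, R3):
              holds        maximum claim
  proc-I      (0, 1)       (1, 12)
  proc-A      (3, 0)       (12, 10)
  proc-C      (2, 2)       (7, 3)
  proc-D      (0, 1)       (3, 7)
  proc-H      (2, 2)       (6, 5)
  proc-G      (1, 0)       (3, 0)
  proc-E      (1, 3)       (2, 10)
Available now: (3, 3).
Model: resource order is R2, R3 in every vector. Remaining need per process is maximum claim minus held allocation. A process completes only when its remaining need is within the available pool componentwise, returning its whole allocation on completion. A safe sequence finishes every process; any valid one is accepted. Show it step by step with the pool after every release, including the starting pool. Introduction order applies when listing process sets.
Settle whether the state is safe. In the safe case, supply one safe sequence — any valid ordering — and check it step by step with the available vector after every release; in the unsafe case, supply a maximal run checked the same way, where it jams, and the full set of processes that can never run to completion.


SAFE — a valid safe sequence is proc-G, proc-H, proc-C, proc-D, proc-E, proc-A, proc-I.
Key observation: reading the order forward, proc-H is the first process whose need (4, 3) meets the free pool (4, 3) exactly on a resource it requests.
Walking it through:
  pool = (3, 3)
  proc-G: need (2, 0) fits (3, 3); releases (1, 0), pool now (4, 3)
  proc-H: need (4, 3) fits (4, 3); releases (2, 2), pool now (6, 5)
  proc-C: need (5, 1) fits (6, 5); releases (2, 2), pool now (8, 7)
  proc-D: need (3, 6) fits (8, 7); releases (0, 1), pool now (8, 8)
  proc-E: need (1, 7) fits (8, 8); releases (1, 3), pool now (9, 11)
  proc-A: need (9, 10) fits (9, 11); releases (3, 0), pool now (12, 11)
  proc-I: need (1, 11) fits (12, 11); releases (0, 1), pool now (12, 12)


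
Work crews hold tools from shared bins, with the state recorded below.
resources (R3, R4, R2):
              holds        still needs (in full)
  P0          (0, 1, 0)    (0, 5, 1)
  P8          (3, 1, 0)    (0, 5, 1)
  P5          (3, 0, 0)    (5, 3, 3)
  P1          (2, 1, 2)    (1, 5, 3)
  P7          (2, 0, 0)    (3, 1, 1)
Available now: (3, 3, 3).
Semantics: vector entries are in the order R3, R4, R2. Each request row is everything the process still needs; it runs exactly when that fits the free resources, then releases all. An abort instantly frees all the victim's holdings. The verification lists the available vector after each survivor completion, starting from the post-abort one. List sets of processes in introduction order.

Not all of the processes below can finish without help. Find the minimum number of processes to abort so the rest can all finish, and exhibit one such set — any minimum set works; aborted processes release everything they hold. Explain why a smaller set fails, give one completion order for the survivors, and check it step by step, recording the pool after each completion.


The answer: abort P0 and P8.
Key observation: before aborting P0 and P8, P1 was permanently blocked — no order could ever run it; afterwards it completes at step 3.
Why nothing smaller works — every single abort fails: P0 alone leaves P8 blocked (short on R4); P8 alone leaves P0 blocked (short on R4); P5 alone leaves P0 blocked (short on R4); P1 alone leaves P0 blocked (short on R4); P7 alone leaves P0 blocked (short on R4).
Survivors finish in the order: P5, P7, P1. Check, step by step (pool after the aborts first):
  pool = (6, 5, 3)
  P5: need (5, 3, 3) fits (6, 5, 3); releases (3, 0, 0), pool now (9, 5, 3)
  P7: need (3, 1, 1) fits (9, 5, 3); releases (2, 0, 0), pool now (11, 5, 3)
  P1: need (1, 5, 3) fits (11, 5, 3); releases (2, 1, 2), pool now (13, 6, 5)


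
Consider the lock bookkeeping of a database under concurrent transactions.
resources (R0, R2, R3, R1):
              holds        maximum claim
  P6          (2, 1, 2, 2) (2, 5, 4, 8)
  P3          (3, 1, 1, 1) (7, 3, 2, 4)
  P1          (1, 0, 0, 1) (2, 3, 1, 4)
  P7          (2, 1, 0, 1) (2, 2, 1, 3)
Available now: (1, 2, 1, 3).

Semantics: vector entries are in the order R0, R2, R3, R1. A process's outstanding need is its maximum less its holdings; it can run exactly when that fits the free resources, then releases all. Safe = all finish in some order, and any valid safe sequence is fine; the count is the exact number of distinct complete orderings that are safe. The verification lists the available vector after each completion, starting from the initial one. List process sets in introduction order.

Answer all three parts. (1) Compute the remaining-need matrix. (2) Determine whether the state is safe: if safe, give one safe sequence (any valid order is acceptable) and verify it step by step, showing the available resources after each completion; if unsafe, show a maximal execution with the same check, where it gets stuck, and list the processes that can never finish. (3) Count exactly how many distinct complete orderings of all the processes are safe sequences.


(1) Outstanding need per process (order R0, R2, R3, R1):
  P6: (0, 4, 2, 6)
  P3: (4, 2, 1, 3)
  P1: (1, 3, 1, 3)
  P7: (0, 1, 1, 2)
(2) SAFE. One safe sequence: P7, P1, P3, P6.
Key observation: P7 is the earliest step where a requested resource binds exactly: need (0, 1, 1, 2), pool (1, 2, 1, 3) at its turn.
Check, step by step:
  pool = (1, 2, 1, 3)
  run P7 (needs (0, 1, 1, 2), free (1, 2, 1, 3)); after release of (2, 1, 0, 1) the pool is (3, 3, 1, 4)
  run P1 (needs (1, 3, 1, 3), free (3, 3, 1, 4)); after release of (1, 0, 0, 1) the pool is (4, 3, 1, 5)
  run P3 (needs (4, 2, 1, 3), free (4, 3, 1, 5)); after release of (3, 1, 1, 1) the pool is (7, 4, 2, 6)
  run P6 (needs (0, 4, 2, 6), free (7, 4, 2, 6)); after release of (2, 1, 2, 2) the pool is (9, 5, 4, 8)
(3) Precisely 1 of the possible complete orderings is a safe sequence.


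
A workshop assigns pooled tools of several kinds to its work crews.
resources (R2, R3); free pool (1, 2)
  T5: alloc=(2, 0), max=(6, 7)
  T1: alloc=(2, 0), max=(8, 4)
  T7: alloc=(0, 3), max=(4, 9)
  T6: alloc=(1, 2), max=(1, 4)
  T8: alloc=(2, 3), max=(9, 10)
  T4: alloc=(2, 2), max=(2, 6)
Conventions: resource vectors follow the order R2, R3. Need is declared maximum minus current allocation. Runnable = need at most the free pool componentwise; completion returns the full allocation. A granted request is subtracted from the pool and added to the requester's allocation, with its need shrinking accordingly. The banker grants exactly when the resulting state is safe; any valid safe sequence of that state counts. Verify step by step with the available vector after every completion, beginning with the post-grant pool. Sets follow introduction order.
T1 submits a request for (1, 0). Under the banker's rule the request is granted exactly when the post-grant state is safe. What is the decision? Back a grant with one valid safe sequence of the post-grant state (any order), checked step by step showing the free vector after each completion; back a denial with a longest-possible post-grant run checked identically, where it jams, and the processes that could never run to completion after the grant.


DENY. Granting would leave the state unsafe.
Key observation: R2 is the bottleneck — with T6, T4 done the pool holds (3, 6), short of every remaining need.
Pretend the grant happened; the run T6, T4 goes as far as possible. Step-by-step check:
  pool = (0, 2)
  T6: need (0, 2) fits (0, 2); releases (1, 2), pool now (1, 4)
  T4: need (0, 4) fits (1, 4); releases (2, 2), pool now (3, 6)
  T5 cannot run: need (4, 7) vs free (3, 6) (insufficient R2 and R3)
  T1 cannot run: need (5, 4) vs free (3, 6) (insufficient R2)
  T7 cannot run: need (4, 6) vs free (3, 6) (insufficient R2)
  T8 cannot run: need (7, 7) vs free (3, 6) (insufficient R2 and R3)
Had the request been granted, T5, T1, T7 and T8 could never finish.


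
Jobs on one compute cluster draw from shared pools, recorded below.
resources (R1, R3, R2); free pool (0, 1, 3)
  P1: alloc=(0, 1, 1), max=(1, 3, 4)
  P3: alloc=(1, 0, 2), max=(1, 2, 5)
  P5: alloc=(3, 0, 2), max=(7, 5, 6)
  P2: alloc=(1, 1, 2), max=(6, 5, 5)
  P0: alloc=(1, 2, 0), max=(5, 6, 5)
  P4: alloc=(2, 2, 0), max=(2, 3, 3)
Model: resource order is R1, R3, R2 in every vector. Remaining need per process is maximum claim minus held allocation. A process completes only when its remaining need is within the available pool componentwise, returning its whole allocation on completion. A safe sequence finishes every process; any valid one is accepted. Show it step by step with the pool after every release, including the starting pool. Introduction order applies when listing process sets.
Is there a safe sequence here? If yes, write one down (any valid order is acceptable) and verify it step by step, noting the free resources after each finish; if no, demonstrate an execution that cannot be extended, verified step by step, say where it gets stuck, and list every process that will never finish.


The state is UNSAFE.
Key observation: the wall is R1: completing P4, P1, P3 brings the pool only to (3, 4, 6), and all the rest need more.
The run P4, P1, P3 cannot be extended any further. Check, step by step:
  pool = (0, 1, 3)
  run P4 (needs (0, 1, 3), free (0, 1, 3)); after release of (2, 2, 0) the pool is (2, 3, 3)
  run P1 (needs (1, 2, 3), free (2, 3, 3)); after release of (0, 1, 1) the pool is (2, 4, 4)
  run P3 (needs (0, 2, 3), free (2, 4, 4)); after release of (1, 0, 2) the pool is (3, 4, 6)
  P5 cannot run: need (4, 5, 4) vs free (3, 4, 6) (insufficient R1 and R3)
  P2 cannot run: need (5, 4, 3) vs free (3, 4, 6) (insufficient R1)
  P0 cannot run: need (4, 4, 5) vs free (3, 4, 6) (insufficient R1)
Processes that can never finish: P5, P2 and P0.


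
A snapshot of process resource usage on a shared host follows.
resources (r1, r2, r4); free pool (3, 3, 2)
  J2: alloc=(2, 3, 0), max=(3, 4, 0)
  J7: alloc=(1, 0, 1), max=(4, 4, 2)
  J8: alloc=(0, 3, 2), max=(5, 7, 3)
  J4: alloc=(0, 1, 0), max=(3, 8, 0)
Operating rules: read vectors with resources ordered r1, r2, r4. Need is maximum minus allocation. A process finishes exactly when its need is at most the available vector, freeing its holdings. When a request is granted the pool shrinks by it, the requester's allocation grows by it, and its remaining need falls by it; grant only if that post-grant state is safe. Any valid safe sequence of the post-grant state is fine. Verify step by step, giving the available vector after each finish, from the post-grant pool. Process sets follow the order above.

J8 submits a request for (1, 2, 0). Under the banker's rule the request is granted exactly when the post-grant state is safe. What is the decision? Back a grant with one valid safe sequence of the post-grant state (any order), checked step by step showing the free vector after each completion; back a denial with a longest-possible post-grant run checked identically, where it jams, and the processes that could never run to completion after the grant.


GRANT. The post-grant state is safe; one safe sequence: J2, J7, J8, J4.
Key observation: (2, 1, 2) free after granting still covers J2 first, and each release covers the next.
Check on the post-grant state, step by step:
  pool = (2, 1, 2)
  J2 needs (1, 1, 0) <= (2, 1, 2) -> finishes; pool += (2, 3, 0) = (4, 4, 2)
  J7 needs (3, 4, 1) <= (4, 4, 2) -> finishes; pool += (1, 0, 1) = (5, 4, 3)
  J8 needs (4, 2, 1) <= (5, 4, 3) -> finishes; pool += (1, 5, 2) = (6, 9, 5)
  J4 needs (3, 7, 0) <= (6, 9, 5) -> finishes; pool += (0, 1, 0) = (6, 10, 5)


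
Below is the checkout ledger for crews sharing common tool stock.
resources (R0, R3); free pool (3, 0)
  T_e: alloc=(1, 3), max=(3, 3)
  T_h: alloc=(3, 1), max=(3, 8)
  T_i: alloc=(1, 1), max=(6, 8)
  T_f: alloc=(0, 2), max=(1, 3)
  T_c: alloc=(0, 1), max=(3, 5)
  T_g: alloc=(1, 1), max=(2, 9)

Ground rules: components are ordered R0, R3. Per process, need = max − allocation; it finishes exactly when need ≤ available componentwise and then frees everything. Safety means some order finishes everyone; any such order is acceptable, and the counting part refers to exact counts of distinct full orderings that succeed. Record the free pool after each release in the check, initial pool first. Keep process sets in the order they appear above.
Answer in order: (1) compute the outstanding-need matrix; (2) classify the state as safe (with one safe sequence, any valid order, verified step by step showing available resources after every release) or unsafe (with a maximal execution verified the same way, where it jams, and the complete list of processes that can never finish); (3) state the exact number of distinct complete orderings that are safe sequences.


(1) Remaining need (order R0, R3):
  T_e: (2, 0)
  T_h: (0, 7)
  T_i: (5, 7)
  T_f: (1, 1)
  T_c: (3, 4)
  T_g: (1, 8)
(2) UNSAFE.
Key observation: even finishing T_e, T_f, T_c leaves just (4, 6) free — too little R3 for any of the remaining processes.
The run T_e, T_f, T_c cannot be extended any further. Step-by-step check:
  pool = (3, 0)
  run T_e (needs (2, 0), free (3, 0)); after release of (1, 3) the pool is (4, 3)
  run T_f (needs (1, 1), free (4, 3)); after release of (0, 2) the pool is (4, 5)
  run T_c (needs (3, 4), free (4, 5)); after release of (0, 1) the pool is (4, 6)
  blocked: T_h wants (0, 7), pool (4, 6) — not enough R3
  blocked: T_i wants (5, 7), pool (4, 6) — not enough R0 and R3
  blocked: T_g wants (1, 8), pool (4, 6) — not enough R3
Processes that can never finish: T_h, T_i and T_g.
(3) Exactly 0 of the possible complete orderings are safe sequences.


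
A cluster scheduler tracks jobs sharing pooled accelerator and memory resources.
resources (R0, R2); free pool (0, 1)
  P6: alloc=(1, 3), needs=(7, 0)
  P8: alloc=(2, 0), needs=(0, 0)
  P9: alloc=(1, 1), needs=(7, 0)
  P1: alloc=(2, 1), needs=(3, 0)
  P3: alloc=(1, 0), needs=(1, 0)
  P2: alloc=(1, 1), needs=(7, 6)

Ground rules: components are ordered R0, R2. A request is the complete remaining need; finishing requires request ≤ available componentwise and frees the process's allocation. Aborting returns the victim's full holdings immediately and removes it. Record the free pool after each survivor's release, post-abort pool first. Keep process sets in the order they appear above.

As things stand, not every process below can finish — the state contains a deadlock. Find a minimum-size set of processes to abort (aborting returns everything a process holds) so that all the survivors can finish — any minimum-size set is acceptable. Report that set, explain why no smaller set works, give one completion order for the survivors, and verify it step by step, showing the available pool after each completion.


The answer: abort P9 and P2.
Key observation: P6 could never have finished before the abort; with (2, 2) returned by P9 and P2, it fits at step 4.
Why nothing smaller works — every single abort fails: P6 alone leaves P9 blocked (short on R0); P8 alone leaves P6 blocked (short on R0); P9 alone leaves P6 blocked (short on R0); P1 alone leaves P6 blocked (short on R0); P3 alone leaves P6 blocked (short on R0); P2 alone leaves P6 blocked (short on R0).
The survivors complete as P3, P8, P1, P6. Verifying each step (starting from the post-abort pool):
  pool = (2, 3)
  P3: need (1, 0) fits (2, 3); releases (1, 0), pool now (3, 3)
  P8: need (0, 0) fits (3, 3); releases (2, 0), pool now (5, 3)
  P1: need (3, 0) fits (5, 3); releases (2, 1), pool now (7, 4)
  P6: need (7, 0) fits (7, 4); releases (1, 3), pool now (8, 7)


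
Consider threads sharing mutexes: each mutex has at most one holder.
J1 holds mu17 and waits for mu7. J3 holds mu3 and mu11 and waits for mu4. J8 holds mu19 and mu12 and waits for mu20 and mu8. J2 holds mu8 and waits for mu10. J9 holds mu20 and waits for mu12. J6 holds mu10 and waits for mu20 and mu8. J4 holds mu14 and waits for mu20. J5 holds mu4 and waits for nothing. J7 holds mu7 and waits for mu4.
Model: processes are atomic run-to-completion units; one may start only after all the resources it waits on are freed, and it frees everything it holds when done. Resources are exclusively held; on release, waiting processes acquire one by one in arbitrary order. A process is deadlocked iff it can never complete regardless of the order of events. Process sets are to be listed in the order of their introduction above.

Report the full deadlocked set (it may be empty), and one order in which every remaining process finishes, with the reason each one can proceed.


Deadlocked set: J8, J2, J9, J6 and J4.
Key observation: the loop J2 -> J6 -> J2 blocks itself forever; J8 and J9 are caught in further circular waits and J4 waits into the deadlock from upstream.
The rest can finish in the order J5, J7, J3, J1.
Check, step by step:
  run J5 (it waits on nothing); releases mu4
  J7: everything it awaited (mu4) is free; runs, freeing mu7
  J3: everything it awaited (mu4) is free; runs, freeing mu3 and mu11
  J1: everything it awaited (mu7) is free; runs, freeing mu17


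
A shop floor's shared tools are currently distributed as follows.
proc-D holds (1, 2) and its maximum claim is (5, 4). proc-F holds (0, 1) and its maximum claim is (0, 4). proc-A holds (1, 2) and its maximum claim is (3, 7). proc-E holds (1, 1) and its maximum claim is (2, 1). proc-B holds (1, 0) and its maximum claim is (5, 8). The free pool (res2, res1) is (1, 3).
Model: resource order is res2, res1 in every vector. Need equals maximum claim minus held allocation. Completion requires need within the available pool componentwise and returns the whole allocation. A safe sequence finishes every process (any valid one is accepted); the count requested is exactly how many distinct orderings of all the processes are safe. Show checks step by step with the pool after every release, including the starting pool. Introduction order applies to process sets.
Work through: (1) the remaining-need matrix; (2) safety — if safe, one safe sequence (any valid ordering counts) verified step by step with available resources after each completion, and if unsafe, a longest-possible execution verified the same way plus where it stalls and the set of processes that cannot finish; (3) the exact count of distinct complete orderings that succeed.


(1) Need matrix, components ordered res2, res1:
  proc-D: (4, 2)
  proc-F: (0, 3)
  proc-A: (2, 5)
  proc-E: (1, 0)
  proc-B: (4, 8)
(2) UNSAFE — no complete ordering exists.
Key observation: res2 is the bottleneck — with proc-F, proc-E, proc-A done the pool holds (3, 7), short of every remaining need.
Going as far as possible: proc-F, proc-E, proc-A; after that, nothing fits. Walking it through:
  pool = (1, 3)
  proc-F needs (0, 3) <= (1, 3) -> finishes; pool += (0, 1) = (1, 4)
  proc-E needs (1, 0) <= (1, 4) -> finishes; pool += (1, 1) = (2, 5)
  proc-A needs (2, 5) <= (2, 5) -> finishes; pool += (1, 2) = (3, 7)
  proc-D still needs (4, 2) but only (3, 7) is free — short on res2
  proc-B still needs (4, 8) but only (3, 7) is free — short on res2 and res1
Permanently blocked: proc-D and proc-B.
(3) Precisely 0 of the possible complete orderings are safe sequences.


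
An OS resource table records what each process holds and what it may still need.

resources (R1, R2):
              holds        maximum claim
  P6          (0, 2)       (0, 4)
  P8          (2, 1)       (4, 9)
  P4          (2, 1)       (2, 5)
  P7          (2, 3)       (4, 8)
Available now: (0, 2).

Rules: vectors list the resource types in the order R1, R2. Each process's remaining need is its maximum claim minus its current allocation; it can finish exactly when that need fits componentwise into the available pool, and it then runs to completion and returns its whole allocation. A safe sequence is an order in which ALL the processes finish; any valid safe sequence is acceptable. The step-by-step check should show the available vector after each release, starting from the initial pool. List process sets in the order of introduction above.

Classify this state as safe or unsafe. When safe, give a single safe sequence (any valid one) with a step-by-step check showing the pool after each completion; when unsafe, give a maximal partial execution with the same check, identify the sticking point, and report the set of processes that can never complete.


SAFE. One safe sequence: P6, P4, P7, P8.
Key observation: at P6 the run first touches a limit — (0, 2) against (0, 2), exact on a resource it actually requests.
Step-by-step check:
  pool = (0, 2)
  run P6 (needs (0, 2), free (0, 2)); after release of (0, 2) the pool is (0, 4)
  run P4 (needs (0, 4), free (0, 4)); after release of (2, 1) the pool is (2, 5)
  run P7 (needs (2, 5), free (2, 5)); after release of (2, 3) the pool is (4, 8)
  run P8 (needs (2, 8), free (4, 8)); after release of (2, 1) the pool is (6, 9)


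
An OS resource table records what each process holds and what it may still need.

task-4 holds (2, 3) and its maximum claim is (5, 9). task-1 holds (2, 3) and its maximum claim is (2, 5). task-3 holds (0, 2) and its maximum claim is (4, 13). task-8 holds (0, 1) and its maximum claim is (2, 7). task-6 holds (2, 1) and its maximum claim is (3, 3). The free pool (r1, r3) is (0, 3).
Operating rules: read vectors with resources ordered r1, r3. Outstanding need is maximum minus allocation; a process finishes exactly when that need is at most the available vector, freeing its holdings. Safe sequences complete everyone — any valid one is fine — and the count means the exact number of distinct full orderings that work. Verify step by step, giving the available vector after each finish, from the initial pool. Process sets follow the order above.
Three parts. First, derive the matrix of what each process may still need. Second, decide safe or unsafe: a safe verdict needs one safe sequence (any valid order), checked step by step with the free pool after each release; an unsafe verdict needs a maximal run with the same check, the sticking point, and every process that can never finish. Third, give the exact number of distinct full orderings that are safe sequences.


(1) Need matrix, components ordered r1, r3:
  task-4: (3, 6)
  task-1: (0, 2)
  task-3: (4, 11)
  task-8: (2, 6)
  task-6: (1, 2)
(2) SAFE. One safe sequence: task-1, task-6, task-8, task-4, task-3.
Key observation: reading the order forward, task-3 is the first process whose need (4, 11) meets the free pool (6, 11) exactly on a resource it requests.
Walking it through:
  pool = (0, 3)
  task-1 needs (0, 2) <= (0, 3) -> finishes; pool += (2, 3) = (2, 6)
  task-6 needs (1, 2) <= (2, 6) -> finishes; pool += (2, 1) = (4, 7)
  task-8 needs (2, 6) <= (4, 7) -> finishes; pool += (0, 1) = (4, 8)
  task-4 needs (3, 6) <= (4, 8) -> finishes; pool += (2, 3) = (6, 11)
  task-3 needs (4, 11) <= (6, 11) -> finishes; pool += (0, 2) = (6, 13)
(3) Precisely 3 of the possible complete orderings are safe sequences.


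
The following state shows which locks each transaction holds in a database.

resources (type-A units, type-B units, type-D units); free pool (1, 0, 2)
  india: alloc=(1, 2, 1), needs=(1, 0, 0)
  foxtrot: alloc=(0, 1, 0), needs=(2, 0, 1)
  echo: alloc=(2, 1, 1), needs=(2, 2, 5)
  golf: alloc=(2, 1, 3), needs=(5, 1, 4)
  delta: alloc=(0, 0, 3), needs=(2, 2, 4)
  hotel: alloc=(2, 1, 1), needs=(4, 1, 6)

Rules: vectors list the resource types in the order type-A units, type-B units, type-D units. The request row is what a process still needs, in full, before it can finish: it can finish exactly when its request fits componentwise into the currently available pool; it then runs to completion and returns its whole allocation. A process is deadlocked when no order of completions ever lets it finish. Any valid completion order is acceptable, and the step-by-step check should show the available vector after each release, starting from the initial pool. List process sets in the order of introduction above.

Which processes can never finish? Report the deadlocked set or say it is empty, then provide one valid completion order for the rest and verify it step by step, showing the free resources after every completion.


The deadlocked set is echo, golf, delta and hotel.
Key observation: after india, foxtrot complete, (2, 3, 3) is the best the pool ever gets, yet each leftover process wants more type-D units.
The rest can finish in the order india, foxtrot. Verifying each step:
  pool = (1, 0, 2)
  india needs (1, 0, 0) <= (1, 0, 2) -> finishes; pool += (1, 2, 1) = (2, 2, 3)
  foxtrot needs (2, 0, 1) <= (2, 2, 3) -> finishes; pool += (0, 1, 0) = (2, 3, 3)
The stuck group stays short no matter what:
  blocked: echo wants (2, 2, 5), pool (2, 3, 3) — not enough type-D units
  blocked: golf wants (5, 1, 4), pool (2, 3, 3) — not enough type-A units and type-D units
  blocked: delta wants (2, 2, 4), pool (2, 3, 3) — not enough type-D units
  blocked: hotel wants (4, 1, 6), pool (2, 3, 3) — not enough type-A units and type-D units


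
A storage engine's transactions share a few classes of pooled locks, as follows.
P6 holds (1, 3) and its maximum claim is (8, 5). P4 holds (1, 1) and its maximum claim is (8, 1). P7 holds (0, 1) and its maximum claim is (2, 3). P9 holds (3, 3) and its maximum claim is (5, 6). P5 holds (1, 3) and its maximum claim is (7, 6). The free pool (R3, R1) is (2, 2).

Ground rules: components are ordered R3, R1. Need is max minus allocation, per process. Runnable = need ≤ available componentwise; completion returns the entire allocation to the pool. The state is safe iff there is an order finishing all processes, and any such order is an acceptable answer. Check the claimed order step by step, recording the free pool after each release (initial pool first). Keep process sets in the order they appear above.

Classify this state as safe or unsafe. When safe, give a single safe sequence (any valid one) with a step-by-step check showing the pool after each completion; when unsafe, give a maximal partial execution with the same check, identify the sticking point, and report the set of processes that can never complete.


UNSAFE — no complete ordering exists.
Key observation: even finishing P7, P9 leaves just (5, 6) free — too little R3 for any of the remaining processes.
The run P7, P9 cannot be extended any further. Verifying each step:
  pool = (2, 2)
  P7: need (2, 2) fits (2, 2); releases (0, 1), pool now (2, 3)
  P9: need (2, 3) fits (2, 3); releases (3, 3), pool now (5, 6)
  P6 cannot run: need (7, 2) vs free (5, 6) (insufficient R3)
  P4 cannot run: need (7, 0) vs free (5, 6) (insufficient R3)
  P5 cannot run: need (6, 3) vs free (5, 6) (insufficient R3)
Processes that can never finish: P6, P4 and P5.


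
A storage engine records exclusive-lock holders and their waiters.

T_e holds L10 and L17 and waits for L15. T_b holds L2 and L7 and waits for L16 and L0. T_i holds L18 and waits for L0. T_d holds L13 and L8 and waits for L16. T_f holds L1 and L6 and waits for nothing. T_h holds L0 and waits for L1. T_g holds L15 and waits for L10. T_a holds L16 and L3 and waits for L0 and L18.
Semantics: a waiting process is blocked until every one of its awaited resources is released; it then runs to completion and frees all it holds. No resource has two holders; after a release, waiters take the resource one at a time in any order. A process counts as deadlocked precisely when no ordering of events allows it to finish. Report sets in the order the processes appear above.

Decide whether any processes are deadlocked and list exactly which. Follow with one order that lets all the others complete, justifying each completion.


Deadlocked: T_e and T_g.
Key observation: along T_e -> T_g -> T_e, each member waits on what the next one holds — a deadlock; no other process is dragged down with it.
The rest can finish in the order T_f, T_h, T_i, T_a, T_b, T_d.
Step-by-step check:
  T_f: no waits; runs immediately, freeing L1 and L6
  T_h: everything it awaited (L1) is free; runs, freeing L0
  T_i: everything it awaited (L0) is free; runs, freeing L18
  T_a: everything it awaited (L0 and L18) is free; runs, freeing L16 and L3
  T_b: everything it awaited (L16 and L0) is free; runs, freeing L2 and L7
  T_d: everything it awaited (L16) is free; runs, freeing L13 and L8


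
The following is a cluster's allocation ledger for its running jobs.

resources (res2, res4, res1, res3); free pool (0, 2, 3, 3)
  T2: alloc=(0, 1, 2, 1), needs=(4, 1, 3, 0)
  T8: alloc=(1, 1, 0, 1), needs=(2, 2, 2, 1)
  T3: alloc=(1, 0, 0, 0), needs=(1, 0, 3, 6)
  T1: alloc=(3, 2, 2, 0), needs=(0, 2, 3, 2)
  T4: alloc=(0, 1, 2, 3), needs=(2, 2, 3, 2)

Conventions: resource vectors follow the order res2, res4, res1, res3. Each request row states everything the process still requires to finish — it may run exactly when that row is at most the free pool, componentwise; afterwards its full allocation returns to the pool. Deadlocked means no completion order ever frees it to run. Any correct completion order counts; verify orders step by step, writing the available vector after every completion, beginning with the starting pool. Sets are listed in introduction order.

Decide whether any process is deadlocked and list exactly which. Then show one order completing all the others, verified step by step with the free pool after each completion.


No process is deadlocked.
Key observation: T1 leads a chain of completions in which each release enables another process.
One completion order for the rest: T1, T4, T3, T8, T2. Check, step by step:
  pool = (0, 2, 3, 3)
  run T1 (needs (0, 2, 3, 2), free (0, 2, 3, 3)); after release of (3, 2, 2, 0) the pool is (3, 4, 5, 3)
  run T4 (needs (2, 2, 3, 2), free (3, 4, 5, 3)); after release of (0, 1, 2, 3) the pool is (3, 5, 7, 6)
  run T3 (needs (1, 0, 3, 6), free (3, 5, 7, 6)); after release of (1, 0, 0, 0) the pool is (4, 5, 7, 6)
  run T8 (needs (2, 2, 2, 1), free (4, 5, 7, 6)); after release of (1, 1, 0, 1) the pool is (5, 6, 7, 7)
  run T2 (needs (4, 1, 3, 0), free (5, 6, 7, 7)); after release of (0, 1, 2, 1) the pool is (5, 7, 9, 8)


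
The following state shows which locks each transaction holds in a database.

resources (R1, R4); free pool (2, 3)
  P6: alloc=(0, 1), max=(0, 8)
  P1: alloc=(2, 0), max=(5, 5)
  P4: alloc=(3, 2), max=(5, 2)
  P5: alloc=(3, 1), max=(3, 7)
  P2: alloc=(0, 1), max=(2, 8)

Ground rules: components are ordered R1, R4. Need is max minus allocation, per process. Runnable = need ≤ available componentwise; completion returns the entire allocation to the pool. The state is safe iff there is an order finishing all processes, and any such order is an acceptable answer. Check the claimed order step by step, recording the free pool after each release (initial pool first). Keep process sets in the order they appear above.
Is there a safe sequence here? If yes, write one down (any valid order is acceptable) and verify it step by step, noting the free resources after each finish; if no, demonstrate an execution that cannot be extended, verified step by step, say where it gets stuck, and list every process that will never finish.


The state is UNSAFE.
Key observation: even finishing P4, P1 leaves just (7, 5) free — too little R4 for any of the remaining processes.
A maximal execution: P4, P1 — then nothing else fits. Verifying each step:
  pool = (2, 3)
  P4 needs (2, 0) <= (2, 3) -> finishes; pool += (3, 2) = (5, 5)
  P1 needs (3, 5) <= (5, 5) -> finishes; pool += (2, 0) = (7, 5)
  blocked: P6 wants (0, 7), pool (7, 5) — not enough R4
  blocked: P5 wants (0, 6), pool (7, 5) — not enough R4
  blocked: P2 wants (2, 7), pool (7, 5) — not enough R4
Never able to finish: P6, P5 and P2.


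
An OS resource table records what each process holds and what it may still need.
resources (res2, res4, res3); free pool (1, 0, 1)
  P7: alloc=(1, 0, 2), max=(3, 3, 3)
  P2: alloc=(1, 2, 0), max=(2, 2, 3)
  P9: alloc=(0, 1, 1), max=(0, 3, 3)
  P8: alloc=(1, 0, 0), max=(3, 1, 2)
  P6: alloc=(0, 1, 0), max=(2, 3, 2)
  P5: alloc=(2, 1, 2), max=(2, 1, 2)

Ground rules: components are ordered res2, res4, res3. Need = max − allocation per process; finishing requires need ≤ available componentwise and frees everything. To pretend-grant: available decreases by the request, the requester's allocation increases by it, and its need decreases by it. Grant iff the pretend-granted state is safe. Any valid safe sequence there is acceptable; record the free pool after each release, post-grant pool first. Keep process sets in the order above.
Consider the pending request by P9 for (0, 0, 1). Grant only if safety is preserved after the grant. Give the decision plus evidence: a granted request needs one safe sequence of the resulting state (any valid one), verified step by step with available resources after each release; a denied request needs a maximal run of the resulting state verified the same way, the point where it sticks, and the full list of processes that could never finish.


DENY. Granting would leave the state unsafe.
Key observation: after P5, P8 the pool peaks at (4, 1, 2), and each blocked process is short somewhere: P7 on res4; P2 on res3; P9 on res4; P6 on res4.
After a pretend grant, a maximal execution: P5, P8 — then nothing else fits. Step-by-step check:
  pool = (1, 0, 0)
  P5: need (0, 0, 0) fits (1, 0, 0); releases (2, 1, 2), pool now (3, 1, 2)
  P8: need (2, 1, 2) fits (3, 1, 2); releases (1, 0, 0), pool now (4, 1, 2)
  P7 still needs (2, 3, 1) but only (4, 1, 2) is free — short on res4
  P2 still needs (1, 0, 3) but only (4, 1, 2) is free — short on res3
  P9 still needs (0, 2, 1) but only (4, 1, 2) is free — short on res4
  P6 still needs (2, 2, 2) but only (4, 1, 2) is free — short on res4
Post-grant, the permanently blocked set is P7, P2, P9 and P6.


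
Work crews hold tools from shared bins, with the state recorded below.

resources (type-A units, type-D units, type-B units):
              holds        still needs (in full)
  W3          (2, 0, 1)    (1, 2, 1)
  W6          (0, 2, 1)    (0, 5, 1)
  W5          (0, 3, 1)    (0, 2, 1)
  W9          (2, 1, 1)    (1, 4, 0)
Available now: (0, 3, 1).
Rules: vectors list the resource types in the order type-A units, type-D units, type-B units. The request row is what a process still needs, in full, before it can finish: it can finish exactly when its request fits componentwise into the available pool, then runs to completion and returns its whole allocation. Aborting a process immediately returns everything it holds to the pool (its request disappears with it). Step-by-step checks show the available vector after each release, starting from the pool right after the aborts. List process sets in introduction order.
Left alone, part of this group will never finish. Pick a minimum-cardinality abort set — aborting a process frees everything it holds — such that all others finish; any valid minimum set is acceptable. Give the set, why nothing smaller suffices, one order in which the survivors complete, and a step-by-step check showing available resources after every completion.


Abort W3.
Key observation: W9 could never have finished before the abort; with (2, 0, 1) returned by W3, it fits at step 3.
Why nothing smaller works: aborting no one leaves the state deadlocked as given.
The survivors complete as W5, W6, W9. Check, step by step (starting from the post-abort pool):
  pool = (2, 3, 2)
  W5: need (0, 2, 1) fits (2, 3, 2); releases (0, 3, 1), pool now (2, 6, 3)
  W6: need (0, 5, 1) fits (2, 6, 3); releases (0, 2, 1), pool now (2, 8, 4)
  W9: need (1, 4, 0) fits (2, 8, 4); releases (2, 1, 1), pool now (4, 9, 5)


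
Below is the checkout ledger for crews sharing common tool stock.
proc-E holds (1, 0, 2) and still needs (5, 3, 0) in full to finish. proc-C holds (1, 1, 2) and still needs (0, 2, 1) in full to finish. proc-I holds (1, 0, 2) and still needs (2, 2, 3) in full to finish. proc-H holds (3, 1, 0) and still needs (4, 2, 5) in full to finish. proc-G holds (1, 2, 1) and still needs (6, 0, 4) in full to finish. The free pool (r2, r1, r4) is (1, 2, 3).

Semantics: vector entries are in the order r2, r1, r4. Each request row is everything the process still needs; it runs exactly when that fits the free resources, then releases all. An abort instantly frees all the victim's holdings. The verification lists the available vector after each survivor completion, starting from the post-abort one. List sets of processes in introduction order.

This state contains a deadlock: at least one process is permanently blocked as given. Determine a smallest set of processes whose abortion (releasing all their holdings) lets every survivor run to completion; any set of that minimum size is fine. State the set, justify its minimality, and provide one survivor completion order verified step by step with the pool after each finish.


The answer: abort proc-G.
Key observation: the deadlocked proc-H becomes finishable only because proc-G released (1, 2, 1); it completes at step 3 below.
Minimality: the empty abort set fails — the state is deadlocked as it stands.
The survivors complete as proc-I, proc-C, proc-H, proc-E. Verifying each step (starting from the post-abort pool):
  pool = (2, 4, 4)
  proc-I: need (2, 2, 3) fits (2, 4, 4); releases (1, 0, 2), pool now (3, 4, 6)
  proc-C: need (0, 2, 1) fits (3, 4, 6); releases (1, 1, 2), pool now (4, 5, 8)
  proc-H: need (4, 2, 5) fits (4, 5, 8); releases (3, 1, 0), pool now (7, 6, 8)
  proc-E: need (5, 3, 0) fits (7, 6, 8); releases (1, 0, 2), pool now (8, 6, 10)


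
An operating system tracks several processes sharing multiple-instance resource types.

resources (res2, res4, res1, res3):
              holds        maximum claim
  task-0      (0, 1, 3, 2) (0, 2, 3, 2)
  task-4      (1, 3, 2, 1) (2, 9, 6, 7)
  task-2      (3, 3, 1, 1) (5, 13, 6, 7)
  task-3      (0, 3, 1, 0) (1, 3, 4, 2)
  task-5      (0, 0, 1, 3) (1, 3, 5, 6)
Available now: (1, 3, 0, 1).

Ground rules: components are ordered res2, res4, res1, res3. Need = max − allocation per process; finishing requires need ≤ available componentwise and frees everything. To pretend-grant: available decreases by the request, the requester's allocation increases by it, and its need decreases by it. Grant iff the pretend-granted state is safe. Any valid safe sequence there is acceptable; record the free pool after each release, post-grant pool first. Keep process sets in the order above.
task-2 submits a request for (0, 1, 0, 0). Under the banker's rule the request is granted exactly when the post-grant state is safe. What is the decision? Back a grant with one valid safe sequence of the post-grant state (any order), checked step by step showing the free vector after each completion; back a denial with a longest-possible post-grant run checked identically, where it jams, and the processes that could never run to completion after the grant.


GRANT — the state after the grant stays safe, e.g. via task-0, task-3, task-5, task-4, task-2.
Key observation: with (1, 2, 0, 1) left after the transfer, task-0 can run at once — the state stays safe.
Verifying the post-grant state step by step:
  pool = (1, 2, 0, 1)
  task-0 needs (0, 1, 0, 0) <= (1, 2, 0, 1) -> finishes; pool += (0, 1, 3, 2) = (1, 3, 3, 3)
  task-3 needs (1, 0, 3, 2) <= (1, 3, 3, 3) -> finishes; pool += (0, 3, 1, 0) = (1, 6, 4, 3)
  task-5 needs (1, 3, 4, 3) <= (1, 6, 4, 3) -> finishes; pool += (0, 0, 1, 3) = (1, 6, 5, 6)
  task-4 needs (1, 6, 4, 6) <= (1, 6, 5, 6) -> finishes; pool += (1, 3, 2, 1) = (2, 9, 7, 7)
  task-2 needs (2, 9, 5, 6) <= (2, 9, 7, 7) -> finishes; pool += (3, 4, 1, 1) = (5, 13, 8, 8)


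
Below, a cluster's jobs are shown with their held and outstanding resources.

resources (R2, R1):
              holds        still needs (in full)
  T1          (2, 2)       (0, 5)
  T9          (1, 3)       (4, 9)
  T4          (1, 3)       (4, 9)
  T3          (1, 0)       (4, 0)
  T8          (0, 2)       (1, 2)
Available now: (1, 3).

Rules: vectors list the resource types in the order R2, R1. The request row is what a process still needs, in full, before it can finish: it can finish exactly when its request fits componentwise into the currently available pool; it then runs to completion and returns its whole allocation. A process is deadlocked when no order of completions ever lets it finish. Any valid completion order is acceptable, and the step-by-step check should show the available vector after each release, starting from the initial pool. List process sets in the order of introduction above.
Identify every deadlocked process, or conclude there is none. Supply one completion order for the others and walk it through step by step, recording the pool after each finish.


Deadlocked: T9, T4 and T3.
Key observation: even finishing T8, T1 leaves just (3, 7) free — too little R2 for any of the remaining processes.
A valid finishing order for the others: T8, T1. Walking it through:
  pool = (1, 3)
  T8 needs (1, 2) <= (1, 3) -> finishes; pool += (0, 2) = (1, 5)
  T1 needs (0, 5) <= (1, 5) -> finishes; pool += (2, 2) = (3, 7)
The blocked processes can never fit:
  T9 cannot run: need (4, 9) vs free (3, 7) (insufficient R2 and R1)
  T4 cannot run: need (4, 9) vs free (3, 7) (insufficient R2 and R1)
  T3 cannot run: need (4, 0) vs free (3, 7) (insufficient R2)
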